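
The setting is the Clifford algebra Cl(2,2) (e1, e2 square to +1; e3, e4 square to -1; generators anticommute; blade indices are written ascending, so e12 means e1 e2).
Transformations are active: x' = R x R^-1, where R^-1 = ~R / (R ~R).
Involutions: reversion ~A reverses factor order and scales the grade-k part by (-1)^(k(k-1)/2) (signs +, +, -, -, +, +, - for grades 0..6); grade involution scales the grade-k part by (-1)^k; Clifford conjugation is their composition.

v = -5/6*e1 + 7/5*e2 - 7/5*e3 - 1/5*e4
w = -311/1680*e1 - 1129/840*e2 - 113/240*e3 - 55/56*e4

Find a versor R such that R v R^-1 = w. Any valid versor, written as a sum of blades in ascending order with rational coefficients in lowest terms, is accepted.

Equal squares first: v^2 = w^2 = 589/900. Then v + w = -1711/1680*e1 + 47/840*e2 - 449/240*e3 - 331/280*e4 is a versor taking v to w, provided it is invertible.
Answer: -1711/1680*e1 + 47/840*e2 - 449/240*e3 - 331/280*e4


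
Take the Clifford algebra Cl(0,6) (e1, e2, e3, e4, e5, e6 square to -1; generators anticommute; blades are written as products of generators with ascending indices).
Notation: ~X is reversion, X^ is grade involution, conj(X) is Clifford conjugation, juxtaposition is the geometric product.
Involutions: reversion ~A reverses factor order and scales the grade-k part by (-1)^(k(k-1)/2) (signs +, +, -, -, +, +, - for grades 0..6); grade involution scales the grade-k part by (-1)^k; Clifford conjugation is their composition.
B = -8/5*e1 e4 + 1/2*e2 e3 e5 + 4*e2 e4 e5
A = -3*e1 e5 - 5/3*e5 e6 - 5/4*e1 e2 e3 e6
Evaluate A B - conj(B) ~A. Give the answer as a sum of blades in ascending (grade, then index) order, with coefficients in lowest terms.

first term: -24/5*e4 e5 + 3/2*e1 e2 e3 + 12*e1 e2 e4 - 5/8*e1 e5 e6 - 5/6*e2 e3 e6 - 20/3*e2 e4 e6 + 8/3*e1 e4 e5 e6 - 2*e2 e3 e4 e6 + 5*e1 e3 e4 e5 e6
second term: 24/5*e4 e5 + 3/2*e1 e2 e3 + 12*e1 e2 e4 - 5/8*e1 e5 e6 - 5/6*e2 e3 e6 - 20/3*e2 e4 e6 + 8/3*e1 e4 e5 e6 - 2*e2 e3 e4 e6 - 5*e1 e3 e4 e5 e6
Answer: -48/5*e4 e5 + 10*e1 e3 e4 e5 e6


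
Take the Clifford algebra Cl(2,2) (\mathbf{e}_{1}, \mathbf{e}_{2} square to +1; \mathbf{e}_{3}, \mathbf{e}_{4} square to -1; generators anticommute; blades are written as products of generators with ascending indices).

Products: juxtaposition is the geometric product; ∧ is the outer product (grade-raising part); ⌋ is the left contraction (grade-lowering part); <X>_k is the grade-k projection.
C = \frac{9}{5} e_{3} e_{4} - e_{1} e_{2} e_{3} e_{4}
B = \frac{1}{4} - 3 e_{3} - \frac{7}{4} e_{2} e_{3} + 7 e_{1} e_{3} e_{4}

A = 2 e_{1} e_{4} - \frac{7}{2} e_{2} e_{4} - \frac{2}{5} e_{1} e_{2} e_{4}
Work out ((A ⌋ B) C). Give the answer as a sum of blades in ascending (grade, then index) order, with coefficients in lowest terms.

step 1: -14 e_{3}
step 2: \frac{126}{5} e_{4} - 14 e_{1} e_{2} e_{4}
Answer: \frac{126}{5} e_{4} - 14 e_{1} e_{2} e_{4}


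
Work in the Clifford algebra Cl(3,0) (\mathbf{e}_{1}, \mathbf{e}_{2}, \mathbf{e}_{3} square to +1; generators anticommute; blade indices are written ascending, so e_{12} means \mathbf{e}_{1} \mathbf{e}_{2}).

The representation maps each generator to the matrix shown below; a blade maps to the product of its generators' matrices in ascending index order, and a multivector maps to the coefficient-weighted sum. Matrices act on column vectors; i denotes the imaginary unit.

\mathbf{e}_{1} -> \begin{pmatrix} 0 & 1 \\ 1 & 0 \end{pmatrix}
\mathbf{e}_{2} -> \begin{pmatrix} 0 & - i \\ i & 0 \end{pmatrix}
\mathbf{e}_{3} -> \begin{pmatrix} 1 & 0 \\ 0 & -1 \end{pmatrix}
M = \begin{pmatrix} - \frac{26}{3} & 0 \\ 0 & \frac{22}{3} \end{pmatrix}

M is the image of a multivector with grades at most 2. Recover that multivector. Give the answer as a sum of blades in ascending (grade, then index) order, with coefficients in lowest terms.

Method: 1, rho(e_{1}), rho(e_{2}), rho(e_{3}) form a trace-orthogonal basis of the 2x2 complex matrices (tr(X Y) = 2 if X = Y, else 0), so M = m0*1 + m1*rho(e_{1}) + m2*rho(e_{2}) + m3*rho(e_{3}) with m0 = tr(M)/2 = - \frac{2}{3}, m1 = tr(M rho(e_{1}))/2 = 0, m2 = tr(M rho(e_{2}))/2 = 0, m3 = tr(M rho(e_{3}))/2 = -8.
Multiplying table entries, the bivector images are rho(e_{12}) = i*rho(e_{3}), rho(e_{13}) = -i*rho(e_{2}), rho(e_{23}) = i*rho(e_{1}); with real blade coefficients the real parts of m0..m3 are the coefficients of 1, e_{1}, e_{2}, e_{3} and the imaginary parts give the bivectors (e_{23}: Im m1, e_{13}: -Im m2, e_{12}: Im m3).
Answer: -\frac{2}{3} - 8 e_{3}


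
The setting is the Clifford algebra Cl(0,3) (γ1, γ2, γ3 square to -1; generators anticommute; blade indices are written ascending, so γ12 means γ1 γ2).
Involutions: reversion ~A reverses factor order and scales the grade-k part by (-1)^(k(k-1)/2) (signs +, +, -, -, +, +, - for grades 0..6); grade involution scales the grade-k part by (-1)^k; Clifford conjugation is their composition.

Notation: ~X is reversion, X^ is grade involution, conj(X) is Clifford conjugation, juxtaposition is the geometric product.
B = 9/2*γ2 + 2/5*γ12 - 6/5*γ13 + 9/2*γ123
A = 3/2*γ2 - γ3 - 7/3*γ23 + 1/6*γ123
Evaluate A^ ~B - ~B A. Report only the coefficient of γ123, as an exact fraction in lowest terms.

first term: 15/2 - 87/10*γ1 - 1/5*γ2 - 317/30*γ3 + 73/10*γ12 + 104/15*γ13 - 9/2*γ23 + 7/5*γ123
second term: -15/2 - 87/10*γ1 + 1/5*γ2 + 317/30*γ3 - 73/10*γ12 - 104/15*γ13 - 9/2*γ23 - 7/5*γ123
Answer: 14/5


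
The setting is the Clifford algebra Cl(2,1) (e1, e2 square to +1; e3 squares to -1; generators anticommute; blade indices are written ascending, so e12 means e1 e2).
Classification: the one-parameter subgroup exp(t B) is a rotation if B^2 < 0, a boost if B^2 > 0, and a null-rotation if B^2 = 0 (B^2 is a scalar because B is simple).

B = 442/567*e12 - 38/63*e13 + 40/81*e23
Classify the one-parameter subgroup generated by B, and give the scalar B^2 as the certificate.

B^2 term by term: the squares give (442/567)^2*(e12)^2 + (-38/63)^2*(e13)^2 + (40/81)^2*(e23)^2 = 195364/321489*(-1) + 1444/3969*(+1) + 1600/6561*(+1) = 0 (each basis 2-blade squares to minus the product of its generators' squares); cross terms between blades sharing an index anticommute and cancel. So B^2 = 0.
Answer: null-rotation, certificate B^2 = 0. One invariant decides it: the square 0 survives every conjugation, and its sign is exactly the classification.


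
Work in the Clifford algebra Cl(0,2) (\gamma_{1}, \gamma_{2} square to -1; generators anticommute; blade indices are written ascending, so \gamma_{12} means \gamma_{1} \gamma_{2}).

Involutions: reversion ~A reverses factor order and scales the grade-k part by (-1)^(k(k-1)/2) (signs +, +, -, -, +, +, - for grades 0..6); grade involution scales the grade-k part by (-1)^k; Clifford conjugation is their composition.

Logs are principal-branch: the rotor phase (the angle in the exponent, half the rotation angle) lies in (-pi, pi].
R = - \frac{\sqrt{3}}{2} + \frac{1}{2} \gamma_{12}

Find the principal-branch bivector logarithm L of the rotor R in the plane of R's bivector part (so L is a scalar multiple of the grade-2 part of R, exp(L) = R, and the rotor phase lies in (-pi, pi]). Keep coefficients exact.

The scalar part of R is - \frac{\sqrt{3}}{2}, which fixes the principal-branch rotor phase; the unit plane is then the bivector part divided by the sine of that phase, and L is that plane scaled by the phase.
Concretely: cos(phase) = - \frac{\sqrt{3}}{2} gives phase = ±\frac{5 \pi}{6}, and since phase/sin(phase) is even the sign is immaterial: L = (phase/sin(phase)) * <R>_2 = (\frac{5 \pi}{3}) * <R>_2.
Answer: \frac{5 \pi}{6} \gamma_{12}


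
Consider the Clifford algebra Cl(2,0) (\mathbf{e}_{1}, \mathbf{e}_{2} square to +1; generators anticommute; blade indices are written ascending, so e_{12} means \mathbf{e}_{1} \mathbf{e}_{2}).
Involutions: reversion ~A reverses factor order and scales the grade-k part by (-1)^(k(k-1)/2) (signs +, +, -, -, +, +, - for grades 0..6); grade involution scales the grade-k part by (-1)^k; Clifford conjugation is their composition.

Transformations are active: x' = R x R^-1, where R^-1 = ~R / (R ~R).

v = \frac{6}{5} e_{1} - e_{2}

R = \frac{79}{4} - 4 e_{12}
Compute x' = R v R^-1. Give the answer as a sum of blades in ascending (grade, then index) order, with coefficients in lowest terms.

~R = \frac{79}{4} + 4 e_{12}, and R ~R = \frac{6497}{16}, so R^-1 = ~R / (\frac{6497}{16}).
R v = \frac{277}{10} e_{1} - \frac{299}{20} e_{2}
Answer: \frac{9710}{6497} e_{1} - \frac{14757}{32485} e_{2}


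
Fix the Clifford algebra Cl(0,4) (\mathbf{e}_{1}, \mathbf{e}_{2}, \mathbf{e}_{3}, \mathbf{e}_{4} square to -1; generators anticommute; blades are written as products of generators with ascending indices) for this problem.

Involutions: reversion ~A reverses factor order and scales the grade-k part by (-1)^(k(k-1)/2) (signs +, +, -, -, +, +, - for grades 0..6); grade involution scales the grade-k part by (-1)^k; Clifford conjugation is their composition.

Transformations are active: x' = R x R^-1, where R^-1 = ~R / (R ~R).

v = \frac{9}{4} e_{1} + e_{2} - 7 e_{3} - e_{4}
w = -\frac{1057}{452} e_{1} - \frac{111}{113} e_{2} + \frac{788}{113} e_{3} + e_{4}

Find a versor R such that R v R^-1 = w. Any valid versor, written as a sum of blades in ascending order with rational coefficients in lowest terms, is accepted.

R = v + w = -\frac{10}{113} e_{1} + \frac{2}{113} e_{2} - \frac{3}{113} e_{3} works: the equal norms (-\frac{897}{16}) guarantee its sandwich swaps v into w.
Answer: -\frac{10}{113} e_{1} + \frac{2}{113} e_{2} - \frac{3}{113} e_{3}


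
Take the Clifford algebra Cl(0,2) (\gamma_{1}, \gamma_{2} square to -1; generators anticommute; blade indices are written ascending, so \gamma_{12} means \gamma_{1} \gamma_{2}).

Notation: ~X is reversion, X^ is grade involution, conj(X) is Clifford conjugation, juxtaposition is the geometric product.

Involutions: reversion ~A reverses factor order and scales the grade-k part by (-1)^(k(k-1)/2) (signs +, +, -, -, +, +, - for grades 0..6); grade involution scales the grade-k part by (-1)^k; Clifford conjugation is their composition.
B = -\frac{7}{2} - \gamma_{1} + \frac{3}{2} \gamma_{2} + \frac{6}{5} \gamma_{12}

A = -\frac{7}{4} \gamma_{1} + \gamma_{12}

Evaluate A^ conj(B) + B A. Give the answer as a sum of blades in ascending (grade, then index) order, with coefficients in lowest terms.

first term: -\frac{11}{20} - \frac{37}{8} \gamma_{1} + \frac{31}{10} \gamma_{2} - \frac{49}{8} \gamma_{12}
second term: -\frac{59}{20} + \frac{61}{8} \gamma_{1} - \frac{11}{10} \gamma_{2} - \frac{7}{8} \gamma_{12}
Answer: -\frac{7}{2} + 3 \gamma_{1} + 2 \gamma_{2} - 7 \gamma_{12}


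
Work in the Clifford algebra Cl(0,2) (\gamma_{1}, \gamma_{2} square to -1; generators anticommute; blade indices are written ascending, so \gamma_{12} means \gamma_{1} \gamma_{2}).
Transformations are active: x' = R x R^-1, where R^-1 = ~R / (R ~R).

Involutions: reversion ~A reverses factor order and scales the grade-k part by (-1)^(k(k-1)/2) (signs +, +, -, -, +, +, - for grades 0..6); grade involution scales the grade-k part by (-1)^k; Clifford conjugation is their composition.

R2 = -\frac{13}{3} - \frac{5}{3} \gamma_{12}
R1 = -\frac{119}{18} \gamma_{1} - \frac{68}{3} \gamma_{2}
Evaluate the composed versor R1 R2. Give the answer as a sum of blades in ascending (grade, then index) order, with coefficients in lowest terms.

Distribute over the terms of R1 (each basis-blade product reordered to ascending indices, repeated generators contracted through their squares):
(-\frac{119}{18} \gamma_{1}) R2 = \frac{1547}{54} \gamma_{1} - \frac{595}{54} \gamma_{2}
(-\frac{68}{3} \gamma_{2}) R2 = \frac{340}{9} \gamma_{1} + \frac{884}{9} \gamma_{2}
Summing the partial products and collecting blades:
Answer: \frac{3587}{54} \gamma_{1} + \frac{4709}{54} \gamma_{2}


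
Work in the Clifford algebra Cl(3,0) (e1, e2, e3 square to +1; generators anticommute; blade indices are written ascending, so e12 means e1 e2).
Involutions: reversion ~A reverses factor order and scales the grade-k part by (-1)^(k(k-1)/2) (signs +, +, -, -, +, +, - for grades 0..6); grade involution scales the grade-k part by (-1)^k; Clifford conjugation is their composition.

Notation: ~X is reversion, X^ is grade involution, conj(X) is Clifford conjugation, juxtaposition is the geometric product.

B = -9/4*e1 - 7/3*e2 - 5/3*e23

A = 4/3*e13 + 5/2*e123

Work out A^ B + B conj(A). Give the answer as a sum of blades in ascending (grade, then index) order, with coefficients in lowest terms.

first term: -25/6*e1 + 3*e3 + 20/9*e12 - 35/6*e13 + 45/8*e23 + 28/9*e123
second term: 25/6*e1 + 3*e3 + 20/9*e12 + 35/6*e13 - 45/8*e23 - 28/9*e123
Answer: 6*e3 + 40/9*e12


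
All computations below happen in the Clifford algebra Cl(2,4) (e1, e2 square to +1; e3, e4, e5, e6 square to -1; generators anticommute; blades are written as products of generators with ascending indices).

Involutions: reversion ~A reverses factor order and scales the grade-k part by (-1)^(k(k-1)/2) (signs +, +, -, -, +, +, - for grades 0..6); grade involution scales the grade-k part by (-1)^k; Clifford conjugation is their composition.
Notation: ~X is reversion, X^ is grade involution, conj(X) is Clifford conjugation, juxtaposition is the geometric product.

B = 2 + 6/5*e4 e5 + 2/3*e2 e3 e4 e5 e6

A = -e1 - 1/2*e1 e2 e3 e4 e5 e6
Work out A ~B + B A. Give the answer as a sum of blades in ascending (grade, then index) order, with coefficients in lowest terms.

first term: -7/3*e1 + 6/5*e1 e4 e5 - 3/5*e1 e2 e3 e6 - 5/3*e1 e2 e3 e4 e5 e6
second term: -5/3*e1 - 6/5*e1 e4 e5 + 3/5*e1 e2 e3 e6 - 1/3*e1 e2 e3 e4 e5 e6
Answer: -4*e1 - 2*e1 e2 e3 e4 e5 e6


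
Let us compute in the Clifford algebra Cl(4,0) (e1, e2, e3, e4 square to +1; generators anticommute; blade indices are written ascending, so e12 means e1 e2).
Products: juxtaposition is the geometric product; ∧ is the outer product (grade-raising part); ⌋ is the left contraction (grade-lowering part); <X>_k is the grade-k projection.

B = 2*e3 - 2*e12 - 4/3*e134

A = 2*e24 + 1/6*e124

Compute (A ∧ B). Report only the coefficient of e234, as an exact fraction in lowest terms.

step 1: -4*e234 - 1/3*e1234
Answer: -4


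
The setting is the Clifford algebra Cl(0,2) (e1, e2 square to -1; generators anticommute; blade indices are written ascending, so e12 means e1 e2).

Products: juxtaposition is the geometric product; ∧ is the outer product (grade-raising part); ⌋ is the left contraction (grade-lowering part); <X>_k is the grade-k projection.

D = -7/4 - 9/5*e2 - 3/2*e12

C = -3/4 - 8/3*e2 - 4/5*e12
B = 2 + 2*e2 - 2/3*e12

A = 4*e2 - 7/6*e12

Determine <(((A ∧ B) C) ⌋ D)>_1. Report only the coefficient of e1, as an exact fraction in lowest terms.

step 1: 8*e2 - 7/3*e12
step 2: 292/15 - 568/45*e1 - 6*e2 + 7/4*e12
step 3: -5069/120 + 9*e1 - 4048/75*e2 - 146/5*e12
step 4: 9*e1 - 4048/75*e2
Answer: 9


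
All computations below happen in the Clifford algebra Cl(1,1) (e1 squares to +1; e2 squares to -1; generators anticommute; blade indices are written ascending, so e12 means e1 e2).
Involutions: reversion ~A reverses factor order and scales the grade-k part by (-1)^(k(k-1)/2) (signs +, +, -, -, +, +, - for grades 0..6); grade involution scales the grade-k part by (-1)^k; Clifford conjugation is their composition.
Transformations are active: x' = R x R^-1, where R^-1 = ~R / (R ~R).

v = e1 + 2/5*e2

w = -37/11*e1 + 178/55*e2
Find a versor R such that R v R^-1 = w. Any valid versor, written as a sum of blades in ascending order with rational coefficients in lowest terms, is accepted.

Sketch: the shared square 21/25 makes R = v + w = -26/11*e1 + 40/11*e2 the natural versor; its sandwich fixes that direction, negates (v - w)/2, and sends v to w.
Answer: -26/11*e1 + 40/11*e2


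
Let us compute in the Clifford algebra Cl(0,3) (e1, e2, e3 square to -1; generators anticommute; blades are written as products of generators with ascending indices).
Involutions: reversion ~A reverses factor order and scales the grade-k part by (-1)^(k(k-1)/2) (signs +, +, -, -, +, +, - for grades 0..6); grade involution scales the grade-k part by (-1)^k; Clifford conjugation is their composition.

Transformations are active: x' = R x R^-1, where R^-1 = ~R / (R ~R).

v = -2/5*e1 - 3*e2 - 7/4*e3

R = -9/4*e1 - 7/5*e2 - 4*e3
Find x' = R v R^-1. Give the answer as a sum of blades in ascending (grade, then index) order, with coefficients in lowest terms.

~R = -9/4*e1 - 7/5*e2 - 4*e3, and R ~R = -9209/400, so R^-1 = ~R / (-9209/400).
R v = -121/10 + 619/100*e1 e2 + 187/80*e1 e3 - 191/20*e2 e3
Answer: -90482/46045*e1 + 14075/9209*e2 - 90417/36836*e3


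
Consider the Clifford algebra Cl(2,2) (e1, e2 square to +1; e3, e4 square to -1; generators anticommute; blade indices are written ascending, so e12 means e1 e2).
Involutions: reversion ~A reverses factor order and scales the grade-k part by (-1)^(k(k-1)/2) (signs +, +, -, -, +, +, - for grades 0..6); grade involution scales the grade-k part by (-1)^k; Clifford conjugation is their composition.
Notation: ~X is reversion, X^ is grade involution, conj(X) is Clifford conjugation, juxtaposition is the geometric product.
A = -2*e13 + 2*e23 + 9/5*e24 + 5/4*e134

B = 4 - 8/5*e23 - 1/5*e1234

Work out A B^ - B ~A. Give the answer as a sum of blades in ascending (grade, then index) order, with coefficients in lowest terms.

first term: -16/5 + 1/4*e2 + 16/5*e12 - 191/25*e13 - 2/5*e14 + 8*e23 + 34/5*e24 - 72/25*e34 - 2*e124 + 5*e134
second term: 16/5 + 1/4*e2 + 16/5*e12 + 191/25*e13 + 2/5*e14 - 8*e23 - 34/5*e24 - 72/25*e34 - 2*e124 - 5*e134
Answer: -32/5 - 382/25*e13 - 4/5*e14 + 16*e23 + 68/5*e24 + 10*e134


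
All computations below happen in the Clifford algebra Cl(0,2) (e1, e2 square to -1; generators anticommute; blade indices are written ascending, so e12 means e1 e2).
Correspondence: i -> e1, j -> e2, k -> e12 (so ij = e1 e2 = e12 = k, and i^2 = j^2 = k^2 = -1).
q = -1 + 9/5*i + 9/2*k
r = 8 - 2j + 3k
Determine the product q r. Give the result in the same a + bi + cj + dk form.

In blades: q = -1 + 9/5*e1 + 9/2*e12, r = 8 - 2*e2 + 3*e12.
Distribute q over r term by term (generator squares from the signature, products reordered to ascending indices): (-1)*r = -8 + 2*e2 - 3*e12; (9/5*e1)*r = 72/5*e1 - 27/5*e2 - 18/5*e12; (9/2*e12)*r = -27/2 + 9*e1 + 36*e12.
Sum: -43/2 + 117/5*e1 - 17/5*e2 + 147/5*e12; translating back through the correspondence:
Answer: -43/2 + 117/5*i - 17/5*j + 147/5*k


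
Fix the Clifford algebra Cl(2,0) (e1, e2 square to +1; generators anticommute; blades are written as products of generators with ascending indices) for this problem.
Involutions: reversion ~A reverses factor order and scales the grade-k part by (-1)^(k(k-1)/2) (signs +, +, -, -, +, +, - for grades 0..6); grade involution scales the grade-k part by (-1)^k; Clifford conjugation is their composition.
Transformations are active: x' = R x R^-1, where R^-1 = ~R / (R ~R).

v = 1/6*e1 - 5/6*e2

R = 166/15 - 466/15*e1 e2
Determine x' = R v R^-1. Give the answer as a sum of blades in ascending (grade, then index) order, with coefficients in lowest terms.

~R = 166/15 + 466/15*e1 e2, and R ~R = 244712/225, so R^-1 = ~R / (244712/225).
R v = 416/15*e1 - 182/45*e2
Answer: 5615/14118*e1 + 10603/14118*e2


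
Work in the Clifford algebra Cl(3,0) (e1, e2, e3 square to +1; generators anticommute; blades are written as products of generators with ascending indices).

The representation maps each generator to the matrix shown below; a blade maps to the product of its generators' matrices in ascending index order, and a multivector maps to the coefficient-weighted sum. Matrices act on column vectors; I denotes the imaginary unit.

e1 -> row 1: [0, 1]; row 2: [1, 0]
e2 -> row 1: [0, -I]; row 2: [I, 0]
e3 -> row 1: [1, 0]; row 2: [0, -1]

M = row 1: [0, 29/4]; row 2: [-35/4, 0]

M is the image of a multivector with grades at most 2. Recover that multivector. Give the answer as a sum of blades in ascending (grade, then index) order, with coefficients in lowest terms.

Method: 1, rho(e1), rho(e2), rho(e3) form a trace-orthogonal basis of the 2x2 complex matrices (tr(X Y) = 2 if X = Y, else 0), so M = m0*1 + m1*rho(e1) + m2*rho(e2) + m3*rho(e3) with m0 = tr(M)/2 = 0, m1 = tr(M rho(e1))/2 = -3/4, m2 = tr(M rho(e2))/2 = 8*I, m3 = tr(M rho(e3))/2 = 0.
Multiplying table entries, the bivector images are rho(e1 e2) = I*rho(e3), rho(e1 e3) = -I*rho(e2), rho(e2 e3) = I*rho(e1); with real blade coefficients the real parts of m0..m3 are the coefficients of 1, e1, e2, e3 and the imaginary parts give the bivectors (e2 e3: Im m1, e1 e3: -Im m2, e1 e2: Im m3).
Answer: -3/4*e1 - 8*e1 e3


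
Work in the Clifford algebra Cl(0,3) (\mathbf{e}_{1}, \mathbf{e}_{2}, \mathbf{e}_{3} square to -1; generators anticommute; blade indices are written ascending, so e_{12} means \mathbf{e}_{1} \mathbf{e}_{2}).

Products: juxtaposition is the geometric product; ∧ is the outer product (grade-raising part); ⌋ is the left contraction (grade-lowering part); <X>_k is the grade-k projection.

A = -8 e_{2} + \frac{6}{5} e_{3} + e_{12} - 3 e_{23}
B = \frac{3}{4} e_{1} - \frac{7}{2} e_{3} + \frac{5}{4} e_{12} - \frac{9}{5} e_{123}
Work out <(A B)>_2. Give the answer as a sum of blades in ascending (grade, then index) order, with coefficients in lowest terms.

step 1: \frac{59}{20} - \frac{77}{5} e_{1} - \frac{39}{4} e_{2} + \frac{9}{5} e_{3} + \frac{204}{25} e_{12} + \frac{39}{4} e_{13} + 28 e_{23} - \frac{17}{4} e_{123}
step 2: \frac{204}{25} e_{12} + \frac{39}{4} e_{13} + 28 e_{23}
Answer: \frac{204}{25} e_{12} + \frac{39}{4} e_{13} + 28 e_{23}


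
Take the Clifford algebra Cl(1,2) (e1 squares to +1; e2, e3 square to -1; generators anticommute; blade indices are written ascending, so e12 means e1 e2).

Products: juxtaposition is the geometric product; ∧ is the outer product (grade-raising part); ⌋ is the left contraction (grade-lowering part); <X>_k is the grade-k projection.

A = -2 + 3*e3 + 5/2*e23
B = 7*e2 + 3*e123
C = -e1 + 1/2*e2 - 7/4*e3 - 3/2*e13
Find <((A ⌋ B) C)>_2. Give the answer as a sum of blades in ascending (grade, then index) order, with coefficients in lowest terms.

step 1: -15/2*e1 - 14*e2 - 9*e12 - 6*e123
step 2: 29/2 + 9/2*e1 - 18*e2 + 45/4*e3 - 113/4*e12 + 81/8*e13 + 17*e23 - 21/4*e123
step 3: -113/4*e12 + 81/8*e13 + 17*e23
Answer: -113/4*e12 + 81/8*e13 + 17*e23


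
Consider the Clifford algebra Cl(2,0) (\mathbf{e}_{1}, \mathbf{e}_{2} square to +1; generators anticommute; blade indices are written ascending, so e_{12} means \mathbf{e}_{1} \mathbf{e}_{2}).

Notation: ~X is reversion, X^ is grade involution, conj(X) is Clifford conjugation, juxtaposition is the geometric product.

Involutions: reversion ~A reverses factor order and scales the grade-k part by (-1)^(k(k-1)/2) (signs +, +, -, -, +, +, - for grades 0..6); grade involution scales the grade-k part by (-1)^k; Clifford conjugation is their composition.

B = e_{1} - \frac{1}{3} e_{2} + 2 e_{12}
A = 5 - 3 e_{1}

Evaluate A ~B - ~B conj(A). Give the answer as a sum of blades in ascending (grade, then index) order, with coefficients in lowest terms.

first term: -3 + 5 e_{1} + \frac{13}{3} e_{2} - 9 e_{12}
second term: 3 + 5 e_{1} + \frac{13}{3} e_{2} - 9 e_{12}
Answer: -6


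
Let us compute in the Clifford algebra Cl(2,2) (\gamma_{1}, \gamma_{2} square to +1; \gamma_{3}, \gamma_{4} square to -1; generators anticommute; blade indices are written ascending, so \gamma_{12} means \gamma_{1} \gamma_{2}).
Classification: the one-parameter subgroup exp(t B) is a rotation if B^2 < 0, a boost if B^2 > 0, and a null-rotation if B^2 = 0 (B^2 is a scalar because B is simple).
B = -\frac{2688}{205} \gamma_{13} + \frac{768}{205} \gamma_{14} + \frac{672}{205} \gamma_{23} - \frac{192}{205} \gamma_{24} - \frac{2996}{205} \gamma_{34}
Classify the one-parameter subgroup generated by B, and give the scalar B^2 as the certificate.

B^2 term by term: the squares give (-\frac{2688}{205})^2*(\gamma_{13})^2 + (\frac{768}{205})^2*(\gamma_{14})^2 + (\frac{672}{205})^2*(\gamma_{23})^2 + (-\frac{192}{205})^2*(\gamma_{24})^2 + (-\frac{2996}{205})^2*(\gamma_{34})^2 = \frac{7225344}{42025}*(+1) + \frac{589824}{42025}*(+1) + \frac{451584}{42025}*(+1) + \frac{36864}{42025}*(+1) + \frac{8976016}{42025}*(-1) = -16 (each basis 2-blade squares to minus the product of its generators' squares); cross terms between blades sharing an index anticommute and cancel; the commuting (index-disjoint) pairs give grade-4 terms 2*c*c'*(blade product), which cancel blade by blade — \gamma_{1234}: -\frac{1032192}{42025} + \frac{1032192}{42025} = 0 — confirming B is simple. So B^2 = -16.
Answer: rotation, certificate B^2 = -16. One invariant decides it: the square -16 survives every conjugation, and its sign is exactly the classification.


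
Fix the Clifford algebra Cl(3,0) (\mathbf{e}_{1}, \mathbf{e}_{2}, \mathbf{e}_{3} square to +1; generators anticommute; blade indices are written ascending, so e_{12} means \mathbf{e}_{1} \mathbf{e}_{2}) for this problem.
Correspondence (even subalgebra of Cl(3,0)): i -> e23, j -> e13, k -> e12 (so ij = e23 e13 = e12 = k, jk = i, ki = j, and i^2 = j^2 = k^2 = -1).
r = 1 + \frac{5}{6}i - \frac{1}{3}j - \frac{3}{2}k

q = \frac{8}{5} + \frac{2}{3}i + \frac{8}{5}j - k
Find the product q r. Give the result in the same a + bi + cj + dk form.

In blades: q = \frac{8}{5} - e_{12} + \frac{8}{5} e_{13} + \frac{2}{3} e_{23}, r = 1 - \frac{3}{2} e_{12} - \frac{1}{3} e_{13} + \frac{5}{6} e_{23}.
Distribute q over r term by term (generator squares from the signature, products reordered to ascending indices): (\frac{8}{5})*r = \frac{8}{5} - \frac{12}{5} e_{12} - \frac{8}{15} e_{13} + \frac{4}{3} e_{23}; (-e_{12})*r = -\frac{3}{2} - e_{12} - \frac{5}{6} e_{13} - \frac{1}{3} e_{23}; (\frac{8}{5} e_{13})*r = \frac{8}{15} - \frac{4}{3} e_{12} + \frac{8}{5} e_{13} - \frac{12}{5} e_{23}; (\frac{2}{3} e_{23})*r = -\frac{5}{9} - \frac{2}{9} e_{12} + e_{13} + \frac{2}{3} e_{23}.
Sum: \frac{7}{90} - \frac{223}{45} e_{12} + \frac{37}{30} e_{13} - \frac{11}{15} e_{23}; translating back through the correspondence:
Answer: \frac{7}{90} - \frac{11}{15}i + \frac{37}{30}j - \frac{223}{45}k


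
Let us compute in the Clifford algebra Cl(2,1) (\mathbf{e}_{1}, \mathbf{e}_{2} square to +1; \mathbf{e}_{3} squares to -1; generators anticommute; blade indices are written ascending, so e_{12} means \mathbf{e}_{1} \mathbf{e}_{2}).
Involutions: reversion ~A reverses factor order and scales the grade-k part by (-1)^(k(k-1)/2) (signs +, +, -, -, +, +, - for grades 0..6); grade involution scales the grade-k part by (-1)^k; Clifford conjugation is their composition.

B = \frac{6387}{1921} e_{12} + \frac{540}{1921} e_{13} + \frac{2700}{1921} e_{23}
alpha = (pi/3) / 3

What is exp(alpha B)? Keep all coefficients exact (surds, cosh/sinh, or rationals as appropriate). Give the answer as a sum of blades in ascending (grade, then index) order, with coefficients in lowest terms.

B^2 term by term: the squares give (\frac{6387}{1921})^2*(e_{12})^2 + (\frac{540}{1921})^2*(e_{13})^2 + (\frac{2700}{1921})^2*(e_{23})^2 = \frac{40793769}{3690241}*(-1) + \frac{291600}{3690241}*(+1) + \frac{7290000}{3690241}*(+1) = -9 (each basis 2-blade squares to minus the product of its generators' squares); cross terms between blades sharing an index anticommute and cancel. So B^2 = -9.
B^2 = -9 — the series telescopes trigonometrically here: l = 3, alpha*l = \frac{\pi}{3}, so exp(alpha B) = cos(\frac{\pi}{3}) + (sin(\frac{\pi}{3})/3)*B = \frac{1}{2} + (\frac{\sqrt{3}}{6})*B.
Answer: \frac{1}{2} + \frac{2129 \sqrt{3}}{3842} e_{12} + \frac{90 \sqrt{3}}{1921} e_{13} + \frac{450 \sqrt{3}}{1921} e_{23}


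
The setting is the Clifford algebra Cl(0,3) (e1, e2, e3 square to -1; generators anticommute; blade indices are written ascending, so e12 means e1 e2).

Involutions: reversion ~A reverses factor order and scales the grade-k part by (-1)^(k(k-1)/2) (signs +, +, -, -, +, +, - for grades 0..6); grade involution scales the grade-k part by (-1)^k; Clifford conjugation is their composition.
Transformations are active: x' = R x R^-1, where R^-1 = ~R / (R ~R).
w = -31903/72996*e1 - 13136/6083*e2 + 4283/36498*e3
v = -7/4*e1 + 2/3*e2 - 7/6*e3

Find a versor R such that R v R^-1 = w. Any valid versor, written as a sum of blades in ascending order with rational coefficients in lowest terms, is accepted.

Here q(v) = q(w) = -701/144; the classical choice R = v + w = -79823/36498*e1 - 27242/18249*e2 - 6383/6083*e3 then realises v -> w under the sandwich.
Answer: -79823/36498*e1 - 27242/18249*e2 - 6383/6083*e3


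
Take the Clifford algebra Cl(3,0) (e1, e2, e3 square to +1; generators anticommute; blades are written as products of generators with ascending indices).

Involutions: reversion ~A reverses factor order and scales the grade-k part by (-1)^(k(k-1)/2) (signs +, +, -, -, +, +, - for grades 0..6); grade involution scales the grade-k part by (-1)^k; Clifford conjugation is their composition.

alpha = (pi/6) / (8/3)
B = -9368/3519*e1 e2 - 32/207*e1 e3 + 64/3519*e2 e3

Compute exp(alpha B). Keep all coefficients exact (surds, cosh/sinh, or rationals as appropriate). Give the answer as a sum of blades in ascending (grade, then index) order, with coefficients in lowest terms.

B^2 term by term: the squares give (-9368/3519)^2*(e1 e2)^2 + (-32/207)^2*(e1 e3)^2 + (64/3519)^2*(e2 e3)^2 = 87759424/12383361*(-1) + 1024/42849*(-1) + 4096/12383361*(-1) = -64/9 (each basis 2-blade squares to minus the product of its generators' squares); cross terms between blades sharing an index anticommute and cancel. So B^2 = -64/9.
B^2 = -64/9 — B^2 < 0, so the exponential closes trigonometrically: l = 8/3, alpha*l = pi/6, so exp(alpha B) = cos(pi/6) + (sin(pi/6)/(8/3))*B = sqrt(3)/2 + (3/16)*B.
Answer: sqrt(3)/2 - 1171/2346*e1 e2 - 2/69*e1 e3 + 4/1173*e2 e3


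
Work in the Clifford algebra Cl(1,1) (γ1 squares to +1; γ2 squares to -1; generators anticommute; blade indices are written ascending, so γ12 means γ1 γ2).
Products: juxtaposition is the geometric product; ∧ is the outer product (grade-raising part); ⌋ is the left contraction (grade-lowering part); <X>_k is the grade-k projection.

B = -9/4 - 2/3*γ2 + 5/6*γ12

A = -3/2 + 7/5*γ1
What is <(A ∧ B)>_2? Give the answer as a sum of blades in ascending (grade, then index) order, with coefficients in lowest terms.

step 1: 27/8 - 63/20*γ1 + γ2 - 131/60*γ12
step 2: -131/60*γ12
Answer: -131/60*γ12


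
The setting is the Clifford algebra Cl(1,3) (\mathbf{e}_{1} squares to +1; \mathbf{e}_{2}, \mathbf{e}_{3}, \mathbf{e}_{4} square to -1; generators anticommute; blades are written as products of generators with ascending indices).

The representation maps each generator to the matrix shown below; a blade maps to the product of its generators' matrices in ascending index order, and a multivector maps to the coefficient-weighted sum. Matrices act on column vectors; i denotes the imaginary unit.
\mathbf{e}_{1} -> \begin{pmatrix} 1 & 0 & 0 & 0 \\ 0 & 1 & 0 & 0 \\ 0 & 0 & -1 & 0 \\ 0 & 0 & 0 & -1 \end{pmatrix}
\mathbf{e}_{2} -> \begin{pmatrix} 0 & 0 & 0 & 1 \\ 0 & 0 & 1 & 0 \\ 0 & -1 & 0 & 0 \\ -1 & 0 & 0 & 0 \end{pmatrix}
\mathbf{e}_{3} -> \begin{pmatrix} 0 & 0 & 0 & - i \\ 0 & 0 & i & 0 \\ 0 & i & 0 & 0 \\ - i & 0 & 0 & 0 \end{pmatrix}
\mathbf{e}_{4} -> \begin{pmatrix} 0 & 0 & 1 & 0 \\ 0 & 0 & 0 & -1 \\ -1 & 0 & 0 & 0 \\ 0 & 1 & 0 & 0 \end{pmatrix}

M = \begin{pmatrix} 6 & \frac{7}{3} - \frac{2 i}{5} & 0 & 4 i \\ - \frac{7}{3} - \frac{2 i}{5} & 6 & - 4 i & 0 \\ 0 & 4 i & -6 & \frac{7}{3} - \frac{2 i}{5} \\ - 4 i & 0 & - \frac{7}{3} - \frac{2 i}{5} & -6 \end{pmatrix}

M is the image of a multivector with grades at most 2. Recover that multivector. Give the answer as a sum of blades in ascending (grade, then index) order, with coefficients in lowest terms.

Method: the blade images are trace-orthogonal — tr(rho(e_A) rho(e_B)^-1) = 4 if A = B and 0 otherwise — and rho(e_A)^-1 = (e_A)^2 * rho(e_A) with (e_A)^2 = +1 or -1, so the coefficient of e_A in the preimage is (e_A)^2 * tr(M rho(e_A))/4.
Nonzero projections over blades of grade <= 2: e_{1}: (e_{1})^2 = +1, tr(M rho(e_{1})) = 24, coefficient 6; e_{1} e_{3}: (e_{1} e_{3})^2 = +1, tr(M rho(e_{1} e_{3})) = -16, coefficient -4; e_{2} e_{4}: (e_{2} e_{4})^2 = -1, tr(M rho(e_{2} e_{4})) = - \frac{28}{3}, coefficient \frac{7}{3}; e_{3} e_{4}: (e_{3} e_{4})^2 = -1, tr(M rho(e_{3} e_{4})) = - \frac{8}{5}, coefficient \frac{2}{5}. Every other blade of grade <= 2 projects to 0.
Answer: 6 e_{1} - 4 e_{1} e_{3} + \frac{7}{3} e_{2} e_{4} + \frac{2}{5} e_{3} e_{4}


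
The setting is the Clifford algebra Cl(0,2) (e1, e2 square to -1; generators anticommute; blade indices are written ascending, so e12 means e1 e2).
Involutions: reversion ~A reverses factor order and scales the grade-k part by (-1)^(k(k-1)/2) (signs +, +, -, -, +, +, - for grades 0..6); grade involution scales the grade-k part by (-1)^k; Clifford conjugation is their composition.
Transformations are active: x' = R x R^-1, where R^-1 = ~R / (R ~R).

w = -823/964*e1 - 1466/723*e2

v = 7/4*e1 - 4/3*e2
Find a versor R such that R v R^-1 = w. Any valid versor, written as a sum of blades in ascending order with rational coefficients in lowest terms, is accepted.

Construction: equal norms (both -697/144) license R = v + w = 216/241*e1 - 810/241*e2 — nothing changes along that direction, while (v - w)/2 changes sign, so v maps onto w.
Answer: 216/241*e1 - 810/241*e2


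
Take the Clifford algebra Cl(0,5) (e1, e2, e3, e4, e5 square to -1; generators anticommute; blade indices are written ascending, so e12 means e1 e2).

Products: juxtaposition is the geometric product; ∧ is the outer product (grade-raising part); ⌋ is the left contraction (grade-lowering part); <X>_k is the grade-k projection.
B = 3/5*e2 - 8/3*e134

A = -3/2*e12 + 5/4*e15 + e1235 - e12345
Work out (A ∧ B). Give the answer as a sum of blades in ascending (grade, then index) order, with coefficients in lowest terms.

step 1: -3/4*e125
Answer: -3/4*e125


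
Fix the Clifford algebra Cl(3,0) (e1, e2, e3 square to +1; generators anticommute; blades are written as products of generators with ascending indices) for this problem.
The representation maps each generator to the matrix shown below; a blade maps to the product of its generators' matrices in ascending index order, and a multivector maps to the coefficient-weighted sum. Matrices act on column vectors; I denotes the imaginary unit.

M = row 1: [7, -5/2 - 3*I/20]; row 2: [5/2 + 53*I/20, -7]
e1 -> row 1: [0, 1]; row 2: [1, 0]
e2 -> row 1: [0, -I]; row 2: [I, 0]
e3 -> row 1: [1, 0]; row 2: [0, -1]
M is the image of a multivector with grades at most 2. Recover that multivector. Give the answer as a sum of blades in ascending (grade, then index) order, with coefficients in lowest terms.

Method: 1, rho(e1), rho(e2), rho(e3) form a trace-orthogonal basis of the 2x2 complex matrices (tr(X Y) = 2 if X = Y, else 0), so M = m0*1 + m1*rho(e1) + m2*rho(e2) + m3*rho(e3) with m0 = tr(M)/2 = 0, m1 = tr(M rho(e1))/2 = 5*I/4, m2 = tr(M rho(e2))/2 = 7/5 - 5*I/2, m3 = tr(M rho(e3))/2 = 7.
Multiplying table entries, the bivector images are rho(e1 e2) = I*rho(e3), rho(e1 e3) = -I*rho(e2), rho(e2 e3) = I*rho(e1); with real blade coefficients the real parts of m0..m3 are the coefficients of 1, e1, e2, e3 and the imaginary parts give the bivectors (e2 e3: Im m1, e1 e3: -Im m2, e1 e2: Im m3).
Answer: 7/5*e2 + 7*e3 + 5/2*e1 e3 + 5/4*e2 e3


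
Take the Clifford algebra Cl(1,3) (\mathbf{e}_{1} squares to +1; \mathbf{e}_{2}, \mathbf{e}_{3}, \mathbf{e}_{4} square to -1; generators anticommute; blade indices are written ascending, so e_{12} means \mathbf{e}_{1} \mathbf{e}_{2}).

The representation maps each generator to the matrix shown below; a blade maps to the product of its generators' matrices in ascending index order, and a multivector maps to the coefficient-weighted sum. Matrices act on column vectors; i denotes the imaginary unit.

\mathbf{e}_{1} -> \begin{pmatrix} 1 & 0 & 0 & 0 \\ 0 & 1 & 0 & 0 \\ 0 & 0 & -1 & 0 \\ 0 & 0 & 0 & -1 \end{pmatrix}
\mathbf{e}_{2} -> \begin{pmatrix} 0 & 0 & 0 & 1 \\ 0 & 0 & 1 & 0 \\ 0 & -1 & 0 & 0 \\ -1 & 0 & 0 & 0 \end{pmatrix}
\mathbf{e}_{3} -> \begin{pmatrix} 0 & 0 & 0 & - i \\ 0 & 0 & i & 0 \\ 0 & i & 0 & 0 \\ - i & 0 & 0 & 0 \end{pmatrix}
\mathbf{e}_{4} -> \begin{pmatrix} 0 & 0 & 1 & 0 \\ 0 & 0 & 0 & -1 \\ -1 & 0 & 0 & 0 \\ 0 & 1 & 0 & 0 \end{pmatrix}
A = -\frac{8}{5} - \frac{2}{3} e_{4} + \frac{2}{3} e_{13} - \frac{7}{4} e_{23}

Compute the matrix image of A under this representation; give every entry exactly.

Bivector images (products of the table entries): rho(e_{13}) = rho(\mathbf{e}_{1})rho(\mathbf{e}_{3}) = \begin{pmatrix} 0 & 0 & 0 & - i \\ 0 & 0 & i & 0 \\ 0 & - i & 0 & 0 \\ i & 0 & 0 & 0 \end{pmatrix}; rho(e_{23}) = rho(\mathbf{e}_{2})rho(\mathbf{e}_{3}) = \begin{pmatrix} - i & 0 & 0 & 0 \\ 0 & i & 0 & 0 \\ 0 & 0 & - i & 0 \\ 0 & 0 & 0 & i \end{pmatrix}.
M = (-\frac{8}{5})*1 + (-\frac{2}{3})*rho(e_{4}) + (\frac{2}{3})*rho(e_{13}) + (-\frac{7}{4})*rho(e_{23}), summed entrywise (1 is the identity matrix):
Answer: \begin{pmatrix} - \frac{8}{5} + \frac{7 i}{4} & 0 & - \frac{2}{3} & - \frac{2 i}{3} \\ 0 & - \frac{8}{5} - \frac{7 i}{4} & \frac{2 i}{3} & \frac{2}{3} \\ \frac{2}{3} & - \frac{2 i}{3} & - \frac{8}{5} + \frac{7 i}{4} & 0 \\ \frac{2 i}{3} & - \frac{2}{3} & 0 & - \frac{8}{5} - \frac{7 i}{4} \end{pmatrix}


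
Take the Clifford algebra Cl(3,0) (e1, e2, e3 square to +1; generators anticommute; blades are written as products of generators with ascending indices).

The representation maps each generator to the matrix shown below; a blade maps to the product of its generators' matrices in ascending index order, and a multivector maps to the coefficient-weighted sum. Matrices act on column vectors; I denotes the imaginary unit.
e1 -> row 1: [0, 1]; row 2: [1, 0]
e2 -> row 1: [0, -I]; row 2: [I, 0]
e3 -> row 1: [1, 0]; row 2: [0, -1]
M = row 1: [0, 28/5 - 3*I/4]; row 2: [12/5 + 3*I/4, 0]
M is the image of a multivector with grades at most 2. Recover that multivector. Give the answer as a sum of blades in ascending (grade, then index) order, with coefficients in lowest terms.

Method: 1, rho(e1), rho(e2), rho(e3) form a trace-orthogonal basis of the 2x2 complex matrices (tr(X Y) = 2 if X = Y, else 0), so M = m0*1 + m1*rho(e1) + m2*rho(e2) + m3*rho(e3) with m0 = tr(M)/2 = 0, m1 = tr(M rho(e1))/2 = 4, m2 = tr(M rho(e2))/2 = 3/4 + 8*I/5, m3 = tr(M rho(e3))/2 = 0.
Multiplying table entries, the bivector images are rho(e1 e2) = I*rho(e3), rho(e1 e3) = -I*rho(e2), rho(e2 e3) = I*rho(e1); with real blade coefficients the real parts of m0..m3 are the coefficients of 1, e1, e2, e3 and the imaginary parts give the bivectors (e2 e3: Im m1, e1 e3: -Im m2, e1 e2: Im m3).
Answer: 4*e1 + 3/4*e2 - 8/5*e1 e3


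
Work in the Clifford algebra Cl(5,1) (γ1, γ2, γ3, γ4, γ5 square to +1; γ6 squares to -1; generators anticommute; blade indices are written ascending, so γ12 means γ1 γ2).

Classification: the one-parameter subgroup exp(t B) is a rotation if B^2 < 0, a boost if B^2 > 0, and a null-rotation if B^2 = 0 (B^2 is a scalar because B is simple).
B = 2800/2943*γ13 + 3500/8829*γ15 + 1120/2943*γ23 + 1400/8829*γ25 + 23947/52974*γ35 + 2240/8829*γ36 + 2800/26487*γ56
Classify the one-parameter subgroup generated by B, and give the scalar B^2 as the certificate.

B^2 term by term: the squares give (2800/2943)^2*(γ13)^2 + (3500/8829)^2*(γ15)^2 + (1120/2943)^2*(γ23)^2 + (1400/8829)^2*(γ25)^2 + (23947/52974)^2*(γ35)^2 + (2240/8829)^2*(γ36)^2 + (2800/26487)^2*(γ56)^2 = 7840000/8661249*(-1) + 12250000/77951241*(-1) + 1254400/8661249*(-1) + 1960000/77951241*(-1) + 573458809/2806244676*(-1) + 5017600/77951241*(+1) + 7840000/701561169*(+1) = -49/36 (each basis 2-blade squares to minus the product of its generators' squares); cross terms between blades sharing an index anticommute and cancel; the commuting (index-disjoint) pairs give grade-4 terms 2*c*c'*(blade product), which cancel blade by blade — γ1235: -7840000/25983747 + 7840000/25983747 = 0; γ1356: 15680000/77951241 - 15680000/77951241 = 0; γ2356: 6272000/77951241 - 6272000/77951241 = 0 — confirming B is simple. So B^2 = -49/36.
Answer: rotation, certificate B^2 = -49/36. The class reads off the invariant scalar -49/36 directly.


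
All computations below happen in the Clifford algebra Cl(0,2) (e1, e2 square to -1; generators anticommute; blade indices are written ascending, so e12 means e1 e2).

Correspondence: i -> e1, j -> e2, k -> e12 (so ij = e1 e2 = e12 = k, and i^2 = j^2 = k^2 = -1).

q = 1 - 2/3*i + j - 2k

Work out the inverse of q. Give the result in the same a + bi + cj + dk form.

In blades: q = 1 - 2/3*e1 + e2 - 2*e12.
With qbar = 1 + 2/3*e1 - e2 + 2*e12 (scalar fixed, mapped units negated), q qbar = 58/9 (the sum of squared coefficients), so q^-1 = qbar / (58/9) = 9/58 + 3/29*e1 - 9/58*e2 + 9/29*e12; translating back:
Answer: 9/58 + 3/29*i - 9/58*j + 9/29*k
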